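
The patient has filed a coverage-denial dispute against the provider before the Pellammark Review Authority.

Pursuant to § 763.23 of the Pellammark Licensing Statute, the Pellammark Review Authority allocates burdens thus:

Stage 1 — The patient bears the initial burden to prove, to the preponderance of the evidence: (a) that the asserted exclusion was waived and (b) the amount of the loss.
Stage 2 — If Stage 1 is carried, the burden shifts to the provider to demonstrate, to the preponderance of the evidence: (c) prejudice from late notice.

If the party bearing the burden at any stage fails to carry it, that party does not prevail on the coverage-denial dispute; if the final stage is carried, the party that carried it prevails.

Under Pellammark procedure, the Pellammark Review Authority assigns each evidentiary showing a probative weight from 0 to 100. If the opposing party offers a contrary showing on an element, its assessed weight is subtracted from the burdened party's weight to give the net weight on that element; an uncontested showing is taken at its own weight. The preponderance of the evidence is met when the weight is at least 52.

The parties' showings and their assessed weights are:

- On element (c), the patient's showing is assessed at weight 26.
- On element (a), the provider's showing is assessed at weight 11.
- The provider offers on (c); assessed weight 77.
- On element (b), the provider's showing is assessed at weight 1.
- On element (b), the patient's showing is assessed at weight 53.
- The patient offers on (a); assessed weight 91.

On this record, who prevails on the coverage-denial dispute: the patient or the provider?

Stage 1 — burden on patient; standard: the preponderance of the evidence (weight is at least 52).
    (a): 91 − 11 = 80 ≥ 52 [met]
    (b): 53 − 1 = 52 ≥ 52 [met]
  The patient carries Stage 1; the provider now bears the burden.
Stage 2 — burden on provider; standard: the preponderance of the evidence (weight is at least 52).
    (c): 77 − 26 = 51 < 52 [not met]
  Stage 2 not carried; the provider fails its burden.
The patient prevails.

patient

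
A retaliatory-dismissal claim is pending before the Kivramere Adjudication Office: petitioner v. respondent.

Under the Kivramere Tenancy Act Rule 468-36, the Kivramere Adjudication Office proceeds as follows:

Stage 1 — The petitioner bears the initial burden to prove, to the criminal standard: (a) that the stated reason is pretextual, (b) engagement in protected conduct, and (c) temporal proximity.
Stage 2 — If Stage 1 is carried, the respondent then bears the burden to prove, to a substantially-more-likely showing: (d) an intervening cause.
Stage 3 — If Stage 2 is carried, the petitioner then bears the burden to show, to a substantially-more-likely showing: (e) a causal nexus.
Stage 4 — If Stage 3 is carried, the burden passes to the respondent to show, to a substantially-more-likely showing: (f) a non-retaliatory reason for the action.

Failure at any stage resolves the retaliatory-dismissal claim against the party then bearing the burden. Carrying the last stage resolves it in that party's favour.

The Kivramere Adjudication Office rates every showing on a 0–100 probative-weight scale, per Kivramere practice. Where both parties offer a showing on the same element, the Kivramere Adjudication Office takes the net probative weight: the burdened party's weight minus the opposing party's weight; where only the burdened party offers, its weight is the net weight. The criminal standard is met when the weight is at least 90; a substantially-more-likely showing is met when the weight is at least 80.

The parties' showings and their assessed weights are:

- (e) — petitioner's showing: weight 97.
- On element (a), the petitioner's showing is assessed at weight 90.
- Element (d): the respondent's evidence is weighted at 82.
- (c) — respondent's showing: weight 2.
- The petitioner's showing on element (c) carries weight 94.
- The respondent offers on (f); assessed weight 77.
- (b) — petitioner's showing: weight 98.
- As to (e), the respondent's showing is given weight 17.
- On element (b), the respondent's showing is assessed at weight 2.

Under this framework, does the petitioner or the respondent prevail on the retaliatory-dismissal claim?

petitioner

Stage 1 (petitioner, the criminal standard, weight is at least 90): (a) 90 ≥ 90 — meets; (b) net 98−2=96 ≥ 90 — meets; (c) net 94−2=92 ≥ 90 — meets.
  The petitioner carries Stage 1; the respondent now bears the burden.
Stage 2 (respondent, a substantially-more-likely showing, weight is at least 80): (d) 82 ≥ 80 — meets.
  Stage 2 is satisfied; the onus moves to the petitioner.
Stage 3 (petitioner, a substantially-more-likely showing, weight is at least 80): (e) net 97−17=80 ≥ 80 — meets.
  Stage 3 carried; the burden shifts to the respondent.
Stage 4 (respondent, a substantially-more-likely showing, weight is at least 80): (f) 77 < 80 — fails.
  Not every element is met, so the respondent fails to carry Stage 4.
So the petitioner prevails.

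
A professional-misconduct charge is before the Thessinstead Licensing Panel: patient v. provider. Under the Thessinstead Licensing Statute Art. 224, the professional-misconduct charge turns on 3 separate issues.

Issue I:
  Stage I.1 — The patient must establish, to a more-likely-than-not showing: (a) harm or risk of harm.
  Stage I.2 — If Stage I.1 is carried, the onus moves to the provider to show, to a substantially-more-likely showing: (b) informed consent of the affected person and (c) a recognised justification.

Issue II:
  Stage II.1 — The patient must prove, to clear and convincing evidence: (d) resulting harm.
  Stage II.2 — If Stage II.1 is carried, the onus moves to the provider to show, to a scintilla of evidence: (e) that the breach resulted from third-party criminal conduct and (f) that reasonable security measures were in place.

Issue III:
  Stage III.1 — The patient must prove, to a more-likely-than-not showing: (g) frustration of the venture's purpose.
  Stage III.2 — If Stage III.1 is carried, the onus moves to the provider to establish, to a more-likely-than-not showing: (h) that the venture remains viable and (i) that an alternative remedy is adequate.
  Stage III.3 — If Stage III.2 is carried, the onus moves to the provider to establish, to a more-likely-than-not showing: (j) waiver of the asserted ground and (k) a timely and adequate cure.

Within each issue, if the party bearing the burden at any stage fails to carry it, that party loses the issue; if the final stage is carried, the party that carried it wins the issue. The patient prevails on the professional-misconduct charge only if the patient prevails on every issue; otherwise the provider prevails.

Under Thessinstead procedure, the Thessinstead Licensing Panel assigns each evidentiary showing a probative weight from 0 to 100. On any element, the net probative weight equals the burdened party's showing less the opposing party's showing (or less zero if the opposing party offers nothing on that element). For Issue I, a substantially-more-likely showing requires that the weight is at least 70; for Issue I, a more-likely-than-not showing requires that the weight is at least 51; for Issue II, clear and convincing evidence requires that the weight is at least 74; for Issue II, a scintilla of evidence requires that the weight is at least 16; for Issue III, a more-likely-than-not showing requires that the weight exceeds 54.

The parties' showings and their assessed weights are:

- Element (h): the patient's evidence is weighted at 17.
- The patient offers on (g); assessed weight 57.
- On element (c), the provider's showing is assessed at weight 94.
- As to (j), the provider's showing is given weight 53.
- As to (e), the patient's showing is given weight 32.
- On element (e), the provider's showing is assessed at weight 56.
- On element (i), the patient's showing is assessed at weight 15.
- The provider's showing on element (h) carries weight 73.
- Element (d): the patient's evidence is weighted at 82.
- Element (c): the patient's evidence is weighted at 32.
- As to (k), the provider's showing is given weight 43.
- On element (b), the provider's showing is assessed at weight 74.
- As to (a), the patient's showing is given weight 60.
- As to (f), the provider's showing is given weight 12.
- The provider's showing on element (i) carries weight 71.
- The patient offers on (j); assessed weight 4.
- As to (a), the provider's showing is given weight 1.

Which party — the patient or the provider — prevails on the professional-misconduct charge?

patient

— Issue I —
Stage I.1 — burden on patient; standard: a more-likely-than-not showing (weight is at least 51).
    (a): 60 − 1 = 59 ≥ 51 [met]
  Stage I.1 is satisfied; the onus moves to the provider.
Stage I.2 — burden on provider; standard: a substantially-more-likely showing (weight is at least 70).
    (b): 74 ≥ 70 [met]
    (c): 94 − 32 = 62 < 70 [not met]
  Not every element is met, so the provider fails to carry Stage I.2.
The patient prevails on this issue.
— Issue II —
Stage II.1 (patient, clear and convincing evidence, weight is at least 74): (d) 82 ≥ 74 — meets.
  All elements met. The burden passes to the provider.
Stage II.2 (provider, a scintilla of evidence, weight is at least 16): (e) net 56−32=24 ≥ 16 — meets; (f) 12 < 16 — fails.
  Not every element is met, so the provider fails to carry Stage II.2.
So the patient prevails on this issue.
— Issue III —
Stage III.1 — burden on patient; standard: a more-likely-than-not showing (weight exceeds 54).
    (g): 57 > 54 [met]
  All elements met. The burden passes to the provider.
Stage III.2 — burden on provider; standard: a more-likely-than-not showing (weight exceeds 54).
    (h): 73 − 17 = 56 > 54 [met]
    (i): 71 − 15 = 56 > 54 [met]
  Stage III.2 is satisfied; the provider continues to bear the burden.
Stage III.3 — burden on provider; standard: a more-likely-than-not showing (weight exceeds 54).
    (j): 53 − 4 = 49 ≤ 54 [not met]
    (k): 43 ≤ 54 [not met]
  Not every element is met, so the provider fails to carry Stage III.3.
The patient prevails on this issue.
Per-issue: Issue I → patient; Issue II → patient; Issue III → patient. The patient must prevail on every issue; overall, the patient prevails.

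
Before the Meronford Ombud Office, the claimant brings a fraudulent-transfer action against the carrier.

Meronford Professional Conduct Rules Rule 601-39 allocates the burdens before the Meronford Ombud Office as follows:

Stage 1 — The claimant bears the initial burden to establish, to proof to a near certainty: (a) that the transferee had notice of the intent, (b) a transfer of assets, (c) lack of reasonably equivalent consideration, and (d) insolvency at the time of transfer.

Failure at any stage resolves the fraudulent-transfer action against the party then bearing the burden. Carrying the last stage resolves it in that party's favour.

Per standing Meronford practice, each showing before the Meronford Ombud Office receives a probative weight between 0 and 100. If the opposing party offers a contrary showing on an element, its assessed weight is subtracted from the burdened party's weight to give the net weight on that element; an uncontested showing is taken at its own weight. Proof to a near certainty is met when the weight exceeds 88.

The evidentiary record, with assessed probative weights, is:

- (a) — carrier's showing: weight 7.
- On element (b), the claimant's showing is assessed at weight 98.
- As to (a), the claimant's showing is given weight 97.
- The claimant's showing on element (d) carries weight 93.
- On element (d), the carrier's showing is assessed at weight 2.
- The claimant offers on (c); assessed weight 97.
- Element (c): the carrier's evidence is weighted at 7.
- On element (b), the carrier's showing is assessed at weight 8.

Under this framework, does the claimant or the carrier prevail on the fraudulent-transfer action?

At Stage 1 the claimant must meet proof to a near certainty (weight exceeds 88): on (a) the weight is 97 less the opposing 7 gives net 90, which does exceed 88, so (a) meets the standard; on (b) the weight is 98 less the opposing 8 gives net 90, > 88, so (b) meets the standard; on (c) the weight is 97 less the opposing 7 gives net 90, > 88, so (c) meets the standard; on (d) the weight is 93 less the opposing 2 gives net 91, > 88, so (d) meets the standard.
  The claimant carries the last stage.
Every stage carried; the claimant prevails.

claimant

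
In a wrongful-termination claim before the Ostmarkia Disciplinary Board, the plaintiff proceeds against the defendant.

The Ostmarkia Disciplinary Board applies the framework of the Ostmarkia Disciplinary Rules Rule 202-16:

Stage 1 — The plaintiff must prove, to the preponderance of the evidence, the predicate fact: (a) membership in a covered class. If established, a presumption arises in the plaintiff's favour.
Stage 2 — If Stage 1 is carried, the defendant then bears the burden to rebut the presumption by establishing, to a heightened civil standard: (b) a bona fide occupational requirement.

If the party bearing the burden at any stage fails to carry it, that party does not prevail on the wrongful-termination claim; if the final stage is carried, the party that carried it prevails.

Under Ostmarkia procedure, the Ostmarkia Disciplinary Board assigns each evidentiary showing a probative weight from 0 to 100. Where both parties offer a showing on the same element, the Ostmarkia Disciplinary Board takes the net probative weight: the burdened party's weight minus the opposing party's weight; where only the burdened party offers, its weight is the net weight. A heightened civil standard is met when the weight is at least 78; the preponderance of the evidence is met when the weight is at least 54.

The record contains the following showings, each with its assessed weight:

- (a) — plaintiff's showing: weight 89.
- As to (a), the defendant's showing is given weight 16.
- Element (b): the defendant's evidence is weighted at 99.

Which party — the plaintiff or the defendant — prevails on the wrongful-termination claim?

defendant

At Stage 1 the plaintiff must meet the preponderance of the evidence (weight is at least 54): on (a) the weight is 89 less the opposing 16 gives net 73, ≥ 54, so (a) meets the standard.
  Stage 1 carried; the burden shifts to the defendant.
At Stage 2 the defendant must meet a heightened civil standard (weight is at least 78): on (b) the weight is 99, which does reach 78, so (b) meets the standard.
  All elements met at the final stage.
All stages carried — the defendant prevails.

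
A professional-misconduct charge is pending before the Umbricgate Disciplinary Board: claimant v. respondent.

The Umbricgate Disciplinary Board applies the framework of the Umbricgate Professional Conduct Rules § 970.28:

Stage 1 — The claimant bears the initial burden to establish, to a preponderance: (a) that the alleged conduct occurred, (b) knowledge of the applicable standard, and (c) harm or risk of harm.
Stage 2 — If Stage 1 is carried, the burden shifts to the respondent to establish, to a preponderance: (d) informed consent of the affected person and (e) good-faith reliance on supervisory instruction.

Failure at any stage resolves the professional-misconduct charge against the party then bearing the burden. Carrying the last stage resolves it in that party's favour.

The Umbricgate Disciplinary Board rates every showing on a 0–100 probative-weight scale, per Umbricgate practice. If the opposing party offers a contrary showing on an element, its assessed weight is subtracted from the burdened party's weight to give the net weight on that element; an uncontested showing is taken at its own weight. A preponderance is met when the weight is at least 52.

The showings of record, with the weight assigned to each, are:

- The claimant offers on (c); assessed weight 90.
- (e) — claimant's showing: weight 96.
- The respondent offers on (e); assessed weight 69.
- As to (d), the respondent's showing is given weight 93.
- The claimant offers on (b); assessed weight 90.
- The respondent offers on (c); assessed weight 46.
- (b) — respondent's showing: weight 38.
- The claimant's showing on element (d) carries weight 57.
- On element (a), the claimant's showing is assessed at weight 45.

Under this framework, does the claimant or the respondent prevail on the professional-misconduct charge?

respondent

At Stage 1 the claimant must meet a preponderance (weight is at least 52): on (a) the weight is 45, which does not reach 52, so (a) does not meet the standard; on (b) the weight is 90 less the opposing 38 gives net 52, which does reach 52, so (b) meets the standard; on (c) the weight is 90 less the opposing 46 gives net 44, < 52, so (c) does not meet the standard.
  The claimant does not carry Stage 1.
So the respondent prevails.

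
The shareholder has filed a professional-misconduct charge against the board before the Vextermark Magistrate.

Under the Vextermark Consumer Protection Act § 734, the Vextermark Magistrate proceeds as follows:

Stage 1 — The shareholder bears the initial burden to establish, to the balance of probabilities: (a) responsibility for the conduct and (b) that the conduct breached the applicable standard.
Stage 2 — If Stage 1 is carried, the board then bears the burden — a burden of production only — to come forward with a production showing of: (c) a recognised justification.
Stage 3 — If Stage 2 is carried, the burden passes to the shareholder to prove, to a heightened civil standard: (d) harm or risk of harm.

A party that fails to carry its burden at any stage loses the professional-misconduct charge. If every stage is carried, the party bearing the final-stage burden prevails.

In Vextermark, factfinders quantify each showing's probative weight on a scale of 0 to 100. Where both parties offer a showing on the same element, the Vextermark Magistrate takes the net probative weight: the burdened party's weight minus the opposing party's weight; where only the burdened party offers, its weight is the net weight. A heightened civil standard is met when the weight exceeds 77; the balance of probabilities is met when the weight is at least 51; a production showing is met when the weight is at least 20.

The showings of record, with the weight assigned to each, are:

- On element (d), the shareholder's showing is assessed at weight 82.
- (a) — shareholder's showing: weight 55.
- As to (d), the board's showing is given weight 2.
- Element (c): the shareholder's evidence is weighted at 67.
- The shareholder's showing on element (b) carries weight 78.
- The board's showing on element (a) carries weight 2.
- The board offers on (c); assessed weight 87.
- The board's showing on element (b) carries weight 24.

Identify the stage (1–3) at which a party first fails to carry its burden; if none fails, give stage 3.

Stage 1 (shareholder, the balance of probabilities, weight is at least 51): (a) net 55−2=53 ≥ 51 — meets; (b) net 78−24=54 ≥ 51 — meets.
  Stage 1 carried; the burden shifts to the board.
Stage 2 (board, a production showing, weight is at least 20): (c) net 87−67=20 ≥ 20 — meets.
  All elements met. The burden passes to the shareholder.
Stage 3 (shareholder, a heightened civil standard, weight exceeds 77): (d) net 82−2=80 > 77 — meets.
  Stage 3 carried; the final stage is satisfied.
All stages carried — the shareholder prevails.

stage 3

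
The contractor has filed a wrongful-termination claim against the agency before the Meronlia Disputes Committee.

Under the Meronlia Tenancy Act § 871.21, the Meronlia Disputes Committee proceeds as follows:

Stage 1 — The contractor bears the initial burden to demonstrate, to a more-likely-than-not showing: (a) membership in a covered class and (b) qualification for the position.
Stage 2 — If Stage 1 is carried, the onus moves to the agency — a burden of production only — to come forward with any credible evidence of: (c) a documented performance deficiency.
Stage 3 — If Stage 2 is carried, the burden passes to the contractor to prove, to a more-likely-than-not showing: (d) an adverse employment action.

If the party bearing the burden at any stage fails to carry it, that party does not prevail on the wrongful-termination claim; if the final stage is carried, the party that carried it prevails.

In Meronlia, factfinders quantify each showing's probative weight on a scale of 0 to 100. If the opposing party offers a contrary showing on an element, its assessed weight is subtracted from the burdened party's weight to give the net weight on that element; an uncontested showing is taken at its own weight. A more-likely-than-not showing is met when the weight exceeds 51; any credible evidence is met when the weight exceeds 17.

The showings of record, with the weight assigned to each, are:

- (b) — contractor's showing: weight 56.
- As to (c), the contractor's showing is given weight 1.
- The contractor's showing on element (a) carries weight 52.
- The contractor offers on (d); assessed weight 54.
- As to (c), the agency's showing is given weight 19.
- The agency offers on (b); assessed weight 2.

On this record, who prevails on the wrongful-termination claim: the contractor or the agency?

contractor

At Stage 1 the contractor must meet a more-likely-than-not showing (weight exceeds 51): on (a) the weight is 52, > 51, so (a) meets the standard; on (b) the weight is 56 less the opposing 2 gives net 54, > 51, so (b) meets the standard.
  The contractor carries Stage 1; the agency now bears the burden.
At Stage 2 the agency must meet any credible evidence (weight exceeds 17): on (c) the weight is 19 less the opposing 1 gives net 18, which does exceed 17, so (c) meets the standard.
  The agency carries Stage 2; the contractor now bears the burden.
At Stage 3 the contractor must meet a more-likely-than-not showing (weight exceeds 51): on (d) the weight is 54, which does exceed 51, so (d) meets the standard.
  The contractor carries the last stage.
All stages carried — the contractor prevails.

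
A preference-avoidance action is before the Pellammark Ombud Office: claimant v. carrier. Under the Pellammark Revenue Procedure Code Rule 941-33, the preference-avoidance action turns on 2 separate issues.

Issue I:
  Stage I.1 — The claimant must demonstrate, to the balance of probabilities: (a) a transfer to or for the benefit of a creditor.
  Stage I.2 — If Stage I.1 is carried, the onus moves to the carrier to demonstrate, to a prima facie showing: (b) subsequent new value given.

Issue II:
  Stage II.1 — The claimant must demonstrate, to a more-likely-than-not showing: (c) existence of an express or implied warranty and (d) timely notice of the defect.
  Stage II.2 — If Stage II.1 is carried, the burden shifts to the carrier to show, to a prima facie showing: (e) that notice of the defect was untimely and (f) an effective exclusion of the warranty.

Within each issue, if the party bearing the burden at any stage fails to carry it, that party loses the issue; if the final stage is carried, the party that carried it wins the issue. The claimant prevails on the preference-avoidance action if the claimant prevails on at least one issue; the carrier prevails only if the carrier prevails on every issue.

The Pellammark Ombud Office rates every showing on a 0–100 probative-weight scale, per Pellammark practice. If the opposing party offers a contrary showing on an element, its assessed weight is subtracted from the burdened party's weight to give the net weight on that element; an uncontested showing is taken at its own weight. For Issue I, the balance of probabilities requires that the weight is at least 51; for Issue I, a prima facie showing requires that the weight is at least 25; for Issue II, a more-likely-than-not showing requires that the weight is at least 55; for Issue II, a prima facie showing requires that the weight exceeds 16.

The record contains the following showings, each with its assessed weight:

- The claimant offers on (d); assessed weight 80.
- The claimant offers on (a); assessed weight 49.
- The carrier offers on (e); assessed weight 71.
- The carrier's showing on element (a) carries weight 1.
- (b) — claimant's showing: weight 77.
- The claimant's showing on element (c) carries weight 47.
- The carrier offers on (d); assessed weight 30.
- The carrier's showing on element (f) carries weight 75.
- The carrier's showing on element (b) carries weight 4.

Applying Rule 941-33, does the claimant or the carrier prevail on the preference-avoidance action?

carrier

— Issue I —
Stage I.1 — burden on claimant; standard: the balance of probabilities (weight is at least 51).
    (a): 49 − 1 = 48 < 51 [not met]
  Stage I.1 not carried; the claimant fails its burden.
The carrier prevails on this issue.
— Issue II —
Stage II.1 — burden on claimant; standard: a more-likely-than-not showing (weight is at least 55).
    (c): 47 < 55 [not met]
    (d): 80 − 30 = 50 < 55 [not met]
  Not every element is met, so the claimant fails to carry Stage II.1.
The carrier prevails on this issue.
Per-issue: Issue I → carrier; Issue II → carrier. The claimant must prevail on at least one issue; overall, the carrier prevails.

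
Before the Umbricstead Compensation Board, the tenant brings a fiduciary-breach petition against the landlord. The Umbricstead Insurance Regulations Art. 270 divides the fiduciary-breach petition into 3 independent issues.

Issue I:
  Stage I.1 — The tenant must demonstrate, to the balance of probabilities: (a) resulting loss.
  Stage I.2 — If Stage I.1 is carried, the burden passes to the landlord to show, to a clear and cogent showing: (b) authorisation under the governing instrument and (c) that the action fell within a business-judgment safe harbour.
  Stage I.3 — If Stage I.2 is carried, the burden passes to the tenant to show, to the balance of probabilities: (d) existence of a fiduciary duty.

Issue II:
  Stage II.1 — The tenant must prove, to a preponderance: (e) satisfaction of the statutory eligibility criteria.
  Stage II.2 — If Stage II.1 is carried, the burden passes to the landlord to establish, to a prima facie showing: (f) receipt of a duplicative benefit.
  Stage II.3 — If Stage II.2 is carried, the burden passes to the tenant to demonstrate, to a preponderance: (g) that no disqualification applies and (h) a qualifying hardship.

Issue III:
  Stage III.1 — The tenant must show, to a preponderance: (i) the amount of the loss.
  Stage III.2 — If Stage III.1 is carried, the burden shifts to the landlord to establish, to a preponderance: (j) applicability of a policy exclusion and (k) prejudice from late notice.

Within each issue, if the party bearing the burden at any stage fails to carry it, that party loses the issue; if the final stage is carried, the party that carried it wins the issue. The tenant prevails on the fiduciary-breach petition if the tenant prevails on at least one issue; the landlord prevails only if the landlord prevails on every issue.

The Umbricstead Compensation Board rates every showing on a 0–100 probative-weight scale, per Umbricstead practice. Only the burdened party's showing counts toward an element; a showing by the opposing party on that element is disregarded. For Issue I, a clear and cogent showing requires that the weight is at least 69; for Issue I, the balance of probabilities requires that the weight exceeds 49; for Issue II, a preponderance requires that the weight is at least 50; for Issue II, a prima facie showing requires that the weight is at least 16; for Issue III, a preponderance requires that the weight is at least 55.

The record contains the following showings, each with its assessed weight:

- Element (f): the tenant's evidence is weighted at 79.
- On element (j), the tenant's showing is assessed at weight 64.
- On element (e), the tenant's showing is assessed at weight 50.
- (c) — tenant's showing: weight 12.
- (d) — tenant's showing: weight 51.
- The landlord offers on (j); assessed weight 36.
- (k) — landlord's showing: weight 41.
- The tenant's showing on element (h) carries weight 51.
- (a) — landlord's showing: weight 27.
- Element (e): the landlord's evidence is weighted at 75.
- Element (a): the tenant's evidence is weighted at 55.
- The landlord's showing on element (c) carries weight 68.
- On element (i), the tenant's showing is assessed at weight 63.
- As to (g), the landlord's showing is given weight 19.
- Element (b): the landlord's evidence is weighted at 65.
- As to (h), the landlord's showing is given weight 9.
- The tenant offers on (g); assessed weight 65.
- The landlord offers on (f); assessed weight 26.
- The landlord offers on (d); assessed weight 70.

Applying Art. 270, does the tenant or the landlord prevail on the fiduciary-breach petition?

tenant

— Issue I —
At Stage I.1 the tenant must meet the balance of probabilities (weight exceeds 49): on (a) the weight is 55 (the landlord's 27 is given no effect), > 49, so (a) meets the standard.
  Stage I.1 carried; the burden shifts to the landlord.
At Stage I.2 the landlord must meet a clear and cogent showing (weight is at least 69): on (b) the weight is 65, which does not reach 69, so (b) does not meet the standard; on (c) the weight is 68 (the tenant's 12 is given no effect), which does not reach 69, so (c) does not meet the standard.
  Stage I.2 not carried; the landlord fails its burden.
The tenant prevails on this issue.
— Issue II —
Stage II.1 (tenant, a preponderance, weight is at least 50): (e) 50 (landlord's 75 disregarded) ≥ 50 — meets.
  The tenant carries Stage II.1; the landlord now bears the burden.
Stage II.2 (landlord, a prima facie showing, weight is at least 16): (f) 26 (tenant's 79 disregarded) ≥ 16 — meets.
  All elements met. The burden passes to the tenant.
Stage II.3 (tenant, a preponderance, weight is at least 50): (g) 65 (landlord's 19 disregarded) ≥ 50 — meets; (h) 51 (landlord's 9 disregarded) ≥ 50 — meets.
  Stage II.3 carried; the final stage is satisfied.
Every stage carried; the tenant prevails on this issue.
— Issue III —
At Stage III.1 the tenant must meet a preponderance (weight is at least 55): on (i) the weight is 63, ≥ 55, so (i) meets the standard.
  Stage III.1 carried; the burden shifts to the landlord.
At Stage III.2 the landlord must meet a preponderance (weight is at least 55): on (j) the weight is 36 (the tenant's 64 is given no effect), < 55, so (j) does not meet the standard; on (k) the weight is 41, which does not reach 55, so (k) does not meet the standard.
  Stage III.2 not carried; the landlord fails its burden.
The tenant prevails on this issue.
Per-issue: Issue I → tenant; Issue II → tenant; Issue III → tenant. The tenant must prevail on at least one issue; overall, the tenant prevails.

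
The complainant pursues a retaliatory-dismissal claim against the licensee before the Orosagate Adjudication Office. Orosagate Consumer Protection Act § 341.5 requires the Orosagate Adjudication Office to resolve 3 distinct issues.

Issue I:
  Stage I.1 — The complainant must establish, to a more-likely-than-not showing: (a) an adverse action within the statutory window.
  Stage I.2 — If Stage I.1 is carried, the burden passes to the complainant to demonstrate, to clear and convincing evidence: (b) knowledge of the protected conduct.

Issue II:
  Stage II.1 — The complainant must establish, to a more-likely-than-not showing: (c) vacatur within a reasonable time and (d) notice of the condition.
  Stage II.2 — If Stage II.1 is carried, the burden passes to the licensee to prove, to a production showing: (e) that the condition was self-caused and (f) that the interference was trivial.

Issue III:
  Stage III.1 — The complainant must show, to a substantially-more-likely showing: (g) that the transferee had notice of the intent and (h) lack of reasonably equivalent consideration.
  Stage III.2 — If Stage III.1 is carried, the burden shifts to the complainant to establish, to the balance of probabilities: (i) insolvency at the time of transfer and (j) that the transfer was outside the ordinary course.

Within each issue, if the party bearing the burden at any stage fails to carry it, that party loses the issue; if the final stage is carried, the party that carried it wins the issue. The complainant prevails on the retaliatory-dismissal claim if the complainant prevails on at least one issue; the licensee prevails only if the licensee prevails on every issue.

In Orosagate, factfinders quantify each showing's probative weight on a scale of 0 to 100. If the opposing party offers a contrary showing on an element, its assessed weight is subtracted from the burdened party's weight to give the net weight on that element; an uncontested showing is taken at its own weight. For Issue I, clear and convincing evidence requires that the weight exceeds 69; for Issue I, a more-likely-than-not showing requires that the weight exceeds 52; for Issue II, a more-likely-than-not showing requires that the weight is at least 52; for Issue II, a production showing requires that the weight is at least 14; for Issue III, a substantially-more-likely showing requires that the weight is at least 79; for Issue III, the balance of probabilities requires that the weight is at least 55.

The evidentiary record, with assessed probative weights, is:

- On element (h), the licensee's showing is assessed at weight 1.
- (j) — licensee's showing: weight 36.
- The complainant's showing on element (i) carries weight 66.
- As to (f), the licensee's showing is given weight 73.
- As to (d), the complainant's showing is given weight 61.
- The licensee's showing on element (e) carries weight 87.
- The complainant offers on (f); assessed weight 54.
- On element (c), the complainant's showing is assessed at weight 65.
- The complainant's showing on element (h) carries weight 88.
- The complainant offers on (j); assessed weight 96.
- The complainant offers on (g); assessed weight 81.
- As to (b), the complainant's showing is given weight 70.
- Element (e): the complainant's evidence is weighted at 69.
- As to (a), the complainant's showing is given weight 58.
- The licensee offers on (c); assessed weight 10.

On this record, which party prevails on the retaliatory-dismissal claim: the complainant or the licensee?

— Issue I —
Stage I.1 (complainant, a more-likely-than-not showing, weight exceeds 52): (a) 58 > 52 — meets.
  Stage I.1 is satisfied; the complainant continues to bear the burden.
Stage I.2 (complainant, clear and convincing evidence, weight exceeds 69): (b) 70 > 69 — meets.
  Stage I.2 carried; the final stage is satisfied.
All stages carried — the complainant prevails on this issue.
— Issue II —
Stage II.1 (complainant, a more-likely-than-not showing, weight is at least 52): (c) net 65−10=55 ≥ 52 — meets; (d) 61 ≥ 52 — meets.
  The complainant carries Stage II.1; the licensee now bears the burden.
Stage II.2 (licensee, a production showing, weight is at least 14): (e) net 87−69=18 ≥ 14 — meets; (f) net 73−54=19 ≥ 14 — meets.
  Stage II.2 carried; the final stage is satisfied.
Every stage carried; the licensee prevails on this issue.
— Issue III —
Stage III.1 — burden on complainant; standard: a substantially-more-likely showing (weight is at least 79).
    (g): 81 ≥ 79 [met]
    (h): 88 − 1 = 87 ≥ 79 [met]
  Stage III.1 is satisfied; the complainant continues to bear the burden.
Stage III.2 — burden on complainant; standard: the balance of probabilities (weight is at least 55).
    (i): 66 ≥ 55 [met]
    (j): 96 − 36 = 60 ≥ 55 [met]
  Stage III.2 carried; the final stage is satisfied.
All stages carried — the complainant prevails on this issue.
Per-issue: Issue I → complainant; Issue II → licensee; Issue III → complainant. The complainant must prevail on at least one issue; overall, the complainant prevails.

complainant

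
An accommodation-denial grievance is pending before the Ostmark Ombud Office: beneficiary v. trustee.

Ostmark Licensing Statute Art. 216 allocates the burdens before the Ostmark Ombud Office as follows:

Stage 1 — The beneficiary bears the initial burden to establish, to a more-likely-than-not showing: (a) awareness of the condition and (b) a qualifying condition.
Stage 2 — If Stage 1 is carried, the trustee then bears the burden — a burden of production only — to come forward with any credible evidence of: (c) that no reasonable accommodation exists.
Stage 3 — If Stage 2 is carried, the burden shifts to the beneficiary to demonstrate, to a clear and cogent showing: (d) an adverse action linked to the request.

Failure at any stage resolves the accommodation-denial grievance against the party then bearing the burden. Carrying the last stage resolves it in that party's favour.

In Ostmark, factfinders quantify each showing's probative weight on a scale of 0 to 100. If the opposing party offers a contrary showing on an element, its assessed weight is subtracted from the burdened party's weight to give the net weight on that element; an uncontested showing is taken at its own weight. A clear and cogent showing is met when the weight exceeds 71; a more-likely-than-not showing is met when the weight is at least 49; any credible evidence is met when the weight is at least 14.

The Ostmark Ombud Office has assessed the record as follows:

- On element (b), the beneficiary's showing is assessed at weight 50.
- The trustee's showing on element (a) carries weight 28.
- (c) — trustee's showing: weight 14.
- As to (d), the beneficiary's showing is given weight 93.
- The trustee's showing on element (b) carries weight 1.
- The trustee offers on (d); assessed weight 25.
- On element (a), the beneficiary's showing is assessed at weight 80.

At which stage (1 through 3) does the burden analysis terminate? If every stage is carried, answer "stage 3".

stage 3

Stage 1 (beneficiary, a more-likely-than-not showing, weight is at least 49): (a) net 80−28=52 ≥ 49 — meets; (b) net 50−1=49 ≥ 49 — meets.
  The beneficiary carries Stage 1; the trustee now bears the burden.
Stage 2 (trustee, any credible evidence, weight is at least 14): (c) 14 ≥ 14 — meets.
  The trustee carries Stage 2; the beneficiary now bears the burden.
Stage 3 (beneficiary, a clear and cogent showing, weight exceeds 71): (d) net 93−25=68 ≤ 71 — fails.
  The beneficiary does not carry Stage 3.
So the trustee prevails.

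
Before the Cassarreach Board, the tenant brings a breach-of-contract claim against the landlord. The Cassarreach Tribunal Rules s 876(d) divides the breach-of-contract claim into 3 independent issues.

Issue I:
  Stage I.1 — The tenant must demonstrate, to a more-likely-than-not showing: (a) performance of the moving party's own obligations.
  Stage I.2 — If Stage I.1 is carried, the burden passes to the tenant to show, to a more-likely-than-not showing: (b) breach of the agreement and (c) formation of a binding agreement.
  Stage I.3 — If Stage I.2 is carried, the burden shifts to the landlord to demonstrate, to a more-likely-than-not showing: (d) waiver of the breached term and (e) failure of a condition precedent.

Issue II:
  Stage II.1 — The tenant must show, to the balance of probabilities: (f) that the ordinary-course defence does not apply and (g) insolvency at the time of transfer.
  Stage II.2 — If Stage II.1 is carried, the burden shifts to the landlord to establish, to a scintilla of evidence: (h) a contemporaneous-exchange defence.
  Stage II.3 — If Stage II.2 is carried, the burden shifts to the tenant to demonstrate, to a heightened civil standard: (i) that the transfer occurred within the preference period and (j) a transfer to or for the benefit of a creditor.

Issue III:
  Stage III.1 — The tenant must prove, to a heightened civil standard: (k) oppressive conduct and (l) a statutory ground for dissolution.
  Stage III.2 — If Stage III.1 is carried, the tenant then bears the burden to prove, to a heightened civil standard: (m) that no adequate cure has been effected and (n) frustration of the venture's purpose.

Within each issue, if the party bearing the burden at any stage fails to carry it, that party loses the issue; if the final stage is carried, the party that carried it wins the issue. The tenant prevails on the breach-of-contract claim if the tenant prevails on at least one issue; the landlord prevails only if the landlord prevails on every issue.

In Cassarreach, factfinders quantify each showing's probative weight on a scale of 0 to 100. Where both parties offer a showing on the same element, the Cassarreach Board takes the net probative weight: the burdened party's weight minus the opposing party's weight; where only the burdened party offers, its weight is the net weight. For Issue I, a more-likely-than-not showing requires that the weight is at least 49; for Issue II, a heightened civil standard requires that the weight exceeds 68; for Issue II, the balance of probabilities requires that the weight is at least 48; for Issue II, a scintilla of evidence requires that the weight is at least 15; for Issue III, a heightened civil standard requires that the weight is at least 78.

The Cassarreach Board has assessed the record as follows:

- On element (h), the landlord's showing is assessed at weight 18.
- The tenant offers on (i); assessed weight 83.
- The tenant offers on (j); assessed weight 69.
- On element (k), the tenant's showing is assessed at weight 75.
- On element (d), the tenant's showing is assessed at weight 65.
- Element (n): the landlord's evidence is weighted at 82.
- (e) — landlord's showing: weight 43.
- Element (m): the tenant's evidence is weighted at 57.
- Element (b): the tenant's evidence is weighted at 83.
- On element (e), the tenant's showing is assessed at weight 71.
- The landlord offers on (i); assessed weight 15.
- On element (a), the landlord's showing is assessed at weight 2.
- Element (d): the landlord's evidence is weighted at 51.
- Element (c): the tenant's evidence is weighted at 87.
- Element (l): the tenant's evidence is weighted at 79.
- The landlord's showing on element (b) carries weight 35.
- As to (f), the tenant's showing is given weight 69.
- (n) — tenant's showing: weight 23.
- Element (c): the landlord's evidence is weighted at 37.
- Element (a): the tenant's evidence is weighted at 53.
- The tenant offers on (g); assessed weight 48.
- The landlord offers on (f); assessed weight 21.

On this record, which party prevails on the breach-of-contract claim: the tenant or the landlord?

landlord

— Issue I —
Stage I.1 — burden on tenant; standard: a more-likely-than-not showing (weight is at least 49).
    (a): 53 − 2 = 51 ≥ 49 [met]
  Stage I.1 is satisfied; the tenant continues to bear the burden.
Stage I.2 — burden on tenant; standard: a more-likely-than-not showing (weight is at least 49).
    (b): 83 − 35 = 48 < 49 [not met]
    (c): 87 − 37 = 50 ≥ 49 [met]
  Stage I.2 not carried; the tenant fails its burden.
So the landlord prevails on this issue.
— Issue II —
Stage II.1 — burden on tenant; standard: the balance of probabilities (weight is at least 48).
    (f): 69 − 21 = 48 ≥ 48 [met]
    (g): 48 ≥ 48 [met]
  Stage II.1 carried; the burden shifts to the landlord.
Stage II.2 — burden on landlord; standard: a scintilla of evidence (weight is at least 15).
    (h): 18 ≥ 15 [met]
  The landlord carries Stage II.2; the tenant now bears the burden.
Stage II.3 — burden on tenant; standard: a heightened civil standard (weight exceeds 68).
    (i): 83 − 15 = 68 ≤ 68 [not met]
    (j): 69 > 68 [met]
  The tenant does not carry Stage II.3.
So the landlord prevails on this issue.
— Issue III —
Stage III.1 — burden on tenant; standard: a heightened civil standard (weight is at least 78).
    (k): 75 < 78 [not met]
    (l): 79 ≥ 78 [met]
  Not every element is met, so the tenant fails to carry Stage III.1.
The landlord prevails on this issue.
Per-issue: Issue I → landlord; Issue II → landlord; Issue III → landlord. The tenant must prevail on at least one issue; overall, the landlord prevails.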